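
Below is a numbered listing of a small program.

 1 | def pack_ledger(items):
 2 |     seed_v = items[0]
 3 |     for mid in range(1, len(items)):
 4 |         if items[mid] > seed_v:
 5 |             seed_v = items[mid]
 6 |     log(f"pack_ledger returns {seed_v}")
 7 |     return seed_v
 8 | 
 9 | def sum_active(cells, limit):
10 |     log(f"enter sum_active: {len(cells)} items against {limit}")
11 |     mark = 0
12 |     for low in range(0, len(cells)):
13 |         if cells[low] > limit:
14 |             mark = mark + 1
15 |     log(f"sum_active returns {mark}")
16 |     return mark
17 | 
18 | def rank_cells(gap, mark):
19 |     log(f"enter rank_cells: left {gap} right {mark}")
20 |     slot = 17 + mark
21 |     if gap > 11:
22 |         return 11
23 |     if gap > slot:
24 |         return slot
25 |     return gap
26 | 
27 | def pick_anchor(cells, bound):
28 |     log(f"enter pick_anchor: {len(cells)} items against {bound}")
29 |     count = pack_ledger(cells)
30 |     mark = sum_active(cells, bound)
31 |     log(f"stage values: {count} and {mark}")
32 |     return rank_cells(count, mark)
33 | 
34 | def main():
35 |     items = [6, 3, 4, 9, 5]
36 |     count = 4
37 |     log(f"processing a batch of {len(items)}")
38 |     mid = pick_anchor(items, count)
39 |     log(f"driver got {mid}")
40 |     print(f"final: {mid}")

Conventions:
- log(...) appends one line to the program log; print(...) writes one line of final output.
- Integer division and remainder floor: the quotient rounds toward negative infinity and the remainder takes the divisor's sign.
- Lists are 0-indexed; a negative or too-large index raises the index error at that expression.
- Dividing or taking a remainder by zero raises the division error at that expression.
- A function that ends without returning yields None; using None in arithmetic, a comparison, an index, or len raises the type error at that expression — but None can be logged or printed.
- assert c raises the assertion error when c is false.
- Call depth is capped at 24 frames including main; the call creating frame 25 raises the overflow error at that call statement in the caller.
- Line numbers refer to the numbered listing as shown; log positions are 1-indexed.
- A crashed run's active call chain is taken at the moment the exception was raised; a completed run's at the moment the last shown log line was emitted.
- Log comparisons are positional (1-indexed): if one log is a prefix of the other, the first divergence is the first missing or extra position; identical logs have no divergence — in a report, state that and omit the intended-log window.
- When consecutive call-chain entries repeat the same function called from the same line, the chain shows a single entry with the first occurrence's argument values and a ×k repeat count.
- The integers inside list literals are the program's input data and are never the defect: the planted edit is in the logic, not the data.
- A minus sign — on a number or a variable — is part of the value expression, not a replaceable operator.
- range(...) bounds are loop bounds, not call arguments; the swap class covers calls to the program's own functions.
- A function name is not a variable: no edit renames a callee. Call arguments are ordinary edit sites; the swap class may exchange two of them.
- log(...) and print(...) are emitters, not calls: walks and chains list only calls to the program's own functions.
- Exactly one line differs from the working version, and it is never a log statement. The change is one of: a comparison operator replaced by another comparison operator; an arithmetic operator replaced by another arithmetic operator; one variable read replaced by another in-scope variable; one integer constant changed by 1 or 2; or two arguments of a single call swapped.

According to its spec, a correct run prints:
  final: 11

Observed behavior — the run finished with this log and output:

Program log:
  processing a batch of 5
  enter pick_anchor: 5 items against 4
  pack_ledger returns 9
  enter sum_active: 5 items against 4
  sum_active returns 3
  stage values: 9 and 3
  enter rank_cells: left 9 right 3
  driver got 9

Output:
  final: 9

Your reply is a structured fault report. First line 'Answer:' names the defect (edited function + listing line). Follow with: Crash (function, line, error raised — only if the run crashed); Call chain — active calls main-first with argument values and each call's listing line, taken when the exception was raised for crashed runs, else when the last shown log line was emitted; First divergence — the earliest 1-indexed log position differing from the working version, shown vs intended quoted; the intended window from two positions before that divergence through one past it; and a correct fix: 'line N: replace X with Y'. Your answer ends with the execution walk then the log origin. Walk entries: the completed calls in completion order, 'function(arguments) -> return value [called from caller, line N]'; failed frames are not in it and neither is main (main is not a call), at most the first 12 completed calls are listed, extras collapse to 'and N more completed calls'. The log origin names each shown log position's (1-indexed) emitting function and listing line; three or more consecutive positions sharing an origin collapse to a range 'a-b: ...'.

Answer: the defect is in rank_cells at line 21.
Core observation: Log line 8 is where behavior first shows: 'driver got 9' appears instead of 'driver got 11'.
Call chain: main.
First divergence: position 8; shown 'driver got 9' vs intended 'driver got 11'.
Intended log window:
  6: stage values: 9 and 3
  7: enter rank_cells: left 9 right 3
  8: driver got 11
Execution walk:
  pack_ledger([6, 3, 4, 9, 5]) -> 9  [called from pick_anchor, line 29]
  sum_active([6, 3, 4, 9, 5], 4) -> 3  [called from pick_anchor, line 30]
  rank_cells(9, 3) -> 9  [called from pick_anchor, line 32]
  pick_anchor([6, 3, 4, 9, 5], 4) -> 9  [called from main, line 38]
Log line origins:
  1: emitted by main (line 37)
  2: emitted by pick_anchor (line 28)
  3: emitted by pack_ledger (line 6)
  4: emitted by sum_active (line 10)
  5: emitted by sum_active (line 15)
  6: emitted by pick_anchor (line 31)
  7: emitted by rank_cells (line 19)
  8: emitted by main (line 39)
A correct fix: line 21: replace `>` with `<`.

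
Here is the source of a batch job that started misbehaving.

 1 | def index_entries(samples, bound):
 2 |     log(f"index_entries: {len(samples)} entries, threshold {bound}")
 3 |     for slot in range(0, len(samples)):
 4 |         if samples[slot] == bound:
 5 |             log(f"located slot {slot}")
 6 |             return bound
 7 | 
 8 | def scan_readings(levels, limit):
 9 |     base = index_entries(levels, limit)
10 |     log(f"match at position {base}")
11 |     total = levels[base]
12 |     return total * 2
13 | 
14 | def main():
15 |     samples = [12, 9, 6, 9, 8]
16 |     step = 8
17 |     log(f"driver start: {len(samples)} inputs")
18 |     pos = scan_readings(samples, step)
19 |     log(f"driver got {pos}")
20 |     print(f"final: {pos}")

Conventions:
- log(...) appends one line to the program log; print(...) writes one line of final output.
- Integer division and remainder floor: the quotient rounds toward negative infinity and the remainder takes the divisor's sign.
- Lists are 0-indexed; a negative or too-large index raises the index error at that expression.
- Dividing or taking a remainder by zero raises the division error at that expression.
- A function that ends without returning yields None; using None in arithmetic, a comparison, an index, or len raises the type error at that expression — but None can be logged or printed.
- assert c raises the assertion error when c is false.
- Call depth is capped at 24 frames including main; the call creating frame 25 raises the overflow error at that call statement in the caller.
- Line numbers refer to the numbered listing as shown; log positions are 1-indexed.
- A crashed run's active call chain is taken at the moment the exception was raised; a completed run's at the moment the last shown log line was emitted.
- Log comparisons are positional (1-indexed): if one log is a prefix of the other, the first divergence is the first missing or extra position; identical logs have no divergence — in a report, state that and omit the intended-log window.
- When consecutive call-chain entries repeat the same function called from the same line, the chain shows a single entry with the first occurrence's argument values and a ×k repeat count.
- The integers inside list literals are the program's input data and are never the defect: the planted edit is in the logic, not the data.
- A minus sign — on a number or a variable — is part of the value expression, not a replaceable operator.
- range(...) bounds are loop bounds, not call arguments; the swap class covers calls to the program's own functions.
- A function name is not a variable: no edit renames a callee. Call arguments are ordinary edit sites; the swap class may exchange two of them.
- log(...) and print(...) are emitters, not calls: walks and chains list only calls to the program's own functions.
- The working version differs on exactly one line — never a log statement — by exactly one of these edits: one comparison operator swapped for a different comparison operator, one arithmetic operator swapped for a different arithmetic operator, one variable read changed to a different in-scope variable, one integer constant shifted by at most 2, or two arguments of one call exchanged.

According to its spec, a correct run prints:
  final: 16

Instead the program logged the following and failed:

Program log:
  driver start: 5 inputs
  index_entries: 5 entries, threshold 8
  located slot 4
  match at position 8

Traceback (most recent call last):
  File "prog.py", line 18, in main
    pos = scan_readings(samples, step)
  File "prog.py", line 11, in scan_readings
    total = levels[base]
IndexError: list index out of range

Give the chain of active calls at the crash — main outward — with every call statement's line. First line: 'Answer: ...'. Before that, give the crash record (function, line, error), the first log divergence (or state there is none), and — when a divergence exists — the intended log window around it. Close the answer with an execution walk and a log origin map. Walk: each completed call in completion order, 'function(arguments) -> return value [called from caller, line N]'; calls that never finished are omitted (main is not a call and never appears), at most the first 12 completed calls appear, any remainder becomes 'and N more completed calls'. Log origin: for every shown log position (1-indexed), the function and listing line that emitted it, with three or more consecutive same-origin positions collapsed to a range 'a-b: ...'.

Answer: main -> scan_readings (called at line 18).
Key observation: The log first diverges at position 4: the faulty run prints 'match at position 8' where the working version prints 'match at position 4'.
Crash: scan_readings, line 11, IndexError.
First divergence: position 4 — shown 'match at position 8', intended 'match at position 4'.
Intended log window:
  2: index_entries: 5 entries, threshold 8
  3: located slot 4
  4: match at position 4
  5: driver got 16
Execution walk:
  index_entries([12, 9, 6, 9, 8], 8) -> 8  [called from scan_readings, line 9]
Log line origins:
  1: emitted by main (line 17)
  2: emitted by index_entries (line 2)
  3: emitted by index_entries (line 5)
  4: emitted by scan_readings (line 10)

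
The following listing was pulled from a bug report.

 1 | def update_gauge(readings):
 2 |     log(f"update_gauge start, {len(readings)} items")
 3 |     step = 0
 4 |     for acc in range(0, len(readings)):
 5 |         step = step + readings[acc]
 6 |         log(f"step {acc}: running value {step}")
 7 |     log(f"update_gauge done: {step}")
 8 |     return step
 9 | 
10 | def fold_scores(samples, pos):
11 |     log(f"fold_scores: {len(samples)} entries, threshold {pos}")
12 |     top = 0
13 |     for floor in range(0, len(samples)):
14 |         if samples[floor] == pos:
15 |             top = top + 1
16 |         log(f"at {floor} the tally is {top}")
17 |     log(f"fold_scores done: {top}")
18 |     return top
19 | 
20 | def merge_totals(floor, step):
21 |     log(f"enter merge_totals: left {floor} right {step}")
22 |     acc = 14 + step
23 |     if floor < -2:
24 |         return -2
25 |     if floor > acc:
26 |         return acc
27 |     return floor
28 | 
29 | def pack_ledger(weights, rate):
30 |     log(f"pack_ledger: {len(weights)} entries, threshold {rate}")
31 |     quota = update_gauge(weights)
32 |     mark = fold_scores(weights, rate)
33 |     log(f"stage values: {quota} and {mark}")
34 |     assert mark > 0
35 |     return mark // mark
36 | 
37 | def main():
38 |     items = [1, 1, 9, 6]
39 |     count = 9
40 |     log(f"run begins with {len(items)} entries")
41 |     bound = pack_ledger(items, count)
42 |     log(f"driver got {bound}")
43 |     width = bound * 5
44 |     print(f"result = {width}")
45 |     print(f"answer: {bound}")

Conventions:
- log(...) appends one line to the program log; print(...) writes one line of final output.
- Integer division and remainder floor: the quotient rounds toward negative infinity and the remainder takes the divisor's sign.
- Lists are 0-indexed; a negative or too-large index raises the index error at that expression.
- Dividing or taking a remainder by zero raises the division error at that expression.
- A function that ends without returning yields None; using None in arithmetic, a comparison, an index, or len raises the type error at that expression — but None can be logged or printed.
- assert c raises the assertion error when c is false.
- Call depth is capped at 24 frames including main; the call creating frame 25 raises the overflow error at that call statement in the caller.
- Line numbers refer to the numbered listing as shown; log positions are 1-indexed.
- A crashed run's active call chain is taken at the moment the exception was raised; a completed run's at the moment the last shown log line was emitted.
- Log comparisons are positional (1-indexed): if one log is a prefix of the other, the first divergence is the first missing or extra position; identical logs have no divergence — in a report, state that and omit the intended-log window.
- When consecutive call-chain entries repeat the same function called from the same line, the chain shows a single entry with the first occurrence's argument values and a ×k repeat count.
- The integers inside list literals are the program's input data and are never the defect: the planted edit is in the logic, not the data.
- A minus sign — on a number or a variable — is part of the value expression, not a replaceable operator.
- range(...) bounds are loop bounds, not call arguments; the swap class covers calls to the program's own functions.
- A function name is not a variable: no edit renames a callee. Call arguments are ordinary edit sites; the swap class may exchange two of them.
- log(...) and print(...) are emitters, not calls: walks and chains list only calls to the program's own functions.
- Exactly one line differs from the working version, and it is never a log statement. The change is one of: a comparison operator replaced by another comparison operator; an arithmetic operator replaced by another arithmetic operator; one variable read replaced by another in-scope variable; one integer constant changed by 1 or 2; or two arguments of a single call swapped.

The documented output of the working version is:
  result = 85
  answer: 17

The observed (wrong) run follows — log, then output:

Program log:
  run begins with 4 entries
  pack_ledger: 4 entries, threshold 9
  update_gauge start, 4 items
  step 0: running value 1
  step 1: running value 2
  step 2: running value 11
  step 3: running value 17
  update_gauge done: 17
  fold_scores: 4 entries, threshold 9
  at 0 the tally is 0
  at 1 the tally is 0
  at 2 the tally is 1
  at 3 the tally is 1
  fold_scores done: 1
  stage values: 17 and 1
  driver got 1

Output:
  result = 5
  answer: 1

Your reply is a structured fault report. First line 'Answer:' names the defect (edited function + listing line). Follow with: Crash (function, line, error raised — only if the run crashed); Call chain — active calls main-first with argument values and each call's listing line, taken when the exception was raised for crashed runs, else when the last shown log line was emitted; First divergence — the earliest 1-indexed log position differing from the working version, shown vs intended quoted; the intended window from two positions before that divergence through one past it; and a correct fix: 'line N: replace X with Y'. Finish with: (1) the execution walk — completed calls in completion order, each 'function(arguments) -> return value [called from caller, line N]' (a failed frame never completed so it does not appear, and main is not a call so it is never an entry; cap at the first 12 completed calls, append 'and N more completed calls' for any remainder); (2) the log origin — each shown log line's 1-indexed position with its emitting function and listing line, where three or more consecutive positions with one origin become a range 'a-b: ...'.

Answer: the defect is in pack_ledger at line 35.
Key fact: Log line 16 is where behavior first shows: 'driver got 1' appears instead of 'driver got 17'.
Call chain: main.
First divergence: position 16; shown 'driver got 1' vs intended 'driver got 17'.
Intended log window:
  14: fold_scores done: 1
  15: stage values: 17 and 1
  16: driver got 17
Execution walk:
  update_gauge([1, 1, 9, 6]) -> 17  [called from pack_ledger, line 31]
  fold_scores([1, 1, 9, 6], 9) -> 1  [called from pack_ledger, line 32]
  pack_ledger([1, 1, 9, 6], 9) -> 1  [called from main, line 41]
Log origin:
  1 — main, line 40
  2 — pack_ledger, line 30
  3 — update_gauge, line 2
  4-7 — update_gauge, line 6
  8 — update_gauge, line 7
  9 — fold_scores, line 11
  10-13 — fold_scores, line 16
  14 — fold_scores, line 17
  15 — pack_ledger, line 33
  16 — main, line 42
A correct fix: line 35: replace `mark // mark` with `quota // mark`.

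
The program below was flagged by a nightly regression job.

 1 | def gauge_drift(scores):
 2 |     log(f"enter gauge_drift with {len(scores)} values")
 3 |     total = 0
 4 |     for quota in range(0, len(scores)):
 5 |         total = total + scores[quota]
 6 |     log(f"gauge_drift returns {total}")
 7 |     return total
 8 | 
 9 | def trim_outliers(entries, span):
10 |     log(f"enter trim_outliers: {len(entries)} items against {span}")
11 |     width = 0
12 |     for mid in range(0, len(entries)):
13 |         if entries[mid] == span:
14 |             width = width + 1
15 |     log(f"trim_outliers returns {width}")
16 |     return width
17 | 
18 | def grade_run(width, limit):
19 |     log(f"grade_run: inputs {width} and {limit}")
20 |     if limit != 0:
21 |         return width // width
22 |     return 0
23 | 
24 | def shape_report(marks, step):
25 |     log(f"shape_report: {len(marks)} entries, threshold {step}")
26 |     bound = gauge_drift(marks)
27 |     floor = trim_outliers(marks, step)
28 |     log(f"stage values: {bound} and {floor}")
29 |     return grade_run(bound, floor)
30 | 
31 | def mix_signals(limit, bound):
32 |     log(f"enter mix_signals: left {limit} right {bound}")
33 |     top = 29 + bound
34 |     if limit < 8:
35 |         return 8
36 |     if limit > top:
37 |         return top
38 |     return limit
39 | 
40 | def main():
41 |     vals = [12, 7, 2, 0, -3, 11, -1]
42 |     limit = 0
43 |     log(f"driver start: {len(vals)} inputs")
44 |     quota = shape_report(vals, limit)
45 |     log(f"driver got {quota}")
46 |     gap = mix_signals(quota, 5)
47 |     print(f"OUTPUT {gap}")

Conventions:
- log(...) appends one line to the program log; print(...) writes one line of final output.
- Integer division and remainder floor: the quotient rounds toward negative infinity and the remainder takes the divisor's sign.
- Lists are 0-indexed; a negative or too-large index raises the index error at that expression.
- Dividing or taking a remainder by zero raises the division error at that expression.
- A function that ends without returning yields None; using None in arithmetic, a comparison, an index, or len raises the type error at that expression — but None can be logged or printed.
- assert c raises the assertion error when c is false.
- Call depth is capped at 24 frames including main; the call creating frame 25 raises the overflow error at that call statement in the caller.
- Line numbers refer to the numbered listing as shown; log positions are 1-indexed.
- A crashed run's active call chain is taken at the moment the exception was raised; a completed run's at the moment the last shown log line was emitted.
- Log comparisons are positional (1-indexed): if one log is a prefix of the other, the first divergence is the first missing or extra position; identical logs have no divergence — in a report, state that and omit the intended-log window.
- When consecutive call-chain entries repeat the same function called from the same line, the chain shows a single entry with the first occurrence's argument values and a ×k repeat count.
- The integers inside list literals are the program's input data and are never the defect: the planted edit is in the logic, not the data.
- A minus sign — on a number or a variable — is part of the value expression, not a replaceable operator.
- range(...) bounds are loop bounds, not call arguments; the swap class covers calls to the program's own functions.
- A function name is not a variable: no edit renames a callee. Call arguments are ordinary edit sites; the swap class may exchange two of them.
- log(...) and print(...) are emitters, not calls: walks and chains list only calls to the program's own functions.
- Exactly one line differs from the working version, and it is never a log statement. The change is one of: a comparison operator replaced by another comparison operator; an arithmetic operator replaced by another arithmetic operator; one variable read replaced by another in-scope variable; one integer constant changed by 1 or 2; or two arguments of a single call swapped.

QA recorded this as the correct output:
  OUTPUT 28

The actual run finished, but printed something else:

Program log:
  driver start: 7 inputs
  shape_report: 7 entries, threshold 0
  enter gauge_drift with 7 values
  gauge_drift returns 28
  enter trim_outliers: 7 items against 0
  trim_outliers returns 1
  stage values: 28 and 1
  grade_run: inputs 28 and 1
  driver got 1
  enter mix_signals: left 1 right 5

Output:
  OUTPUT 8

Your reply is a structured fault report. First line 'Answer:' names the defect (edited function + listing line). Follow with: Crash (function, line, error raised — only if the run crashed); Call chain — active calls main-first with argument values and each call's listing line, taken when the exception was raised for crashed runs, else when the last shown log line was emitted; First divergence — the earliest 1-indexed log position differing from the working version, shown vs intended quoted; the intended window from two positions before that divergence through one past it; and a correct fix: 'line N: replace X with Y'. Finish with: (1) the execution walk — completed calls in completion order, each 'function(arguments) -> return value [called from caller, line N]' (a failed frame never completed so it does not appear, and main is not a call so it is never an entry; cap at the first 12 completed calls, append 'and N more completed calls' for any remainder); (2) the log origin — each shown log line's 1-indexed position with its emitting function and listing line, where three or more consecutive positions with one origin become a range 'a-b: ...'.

Answer: the defect is in grade_run at line 21.
Key observation: At log position 9 the runs split — shown 'driver got 1', but the working version logs 'driver got 28'.
Call chain: main -> mix_signals(1, 5) (called at line 46).
First divergence: position 9; shown 'driver got 1' vs intended 'driver got 28'.
Intended log window:
  7: stage values: 28 and 1
  8: grade_run: inputs 28 and 1
  9: driver got 28
  10: enter mix_signals: left 28 right 5
Execution walk:
  gauge_drift([12, 7, 2, 0, -3, 11, -1]) -> 28  [called from shape_report, line 26]
  trim_outliers([12, 7, 2, 0, -3, 11, -1], 0) -> 1  [called from shape_report, line 27]
  grade_run(28, 1) -> 1  [called from shape_report, line 29]
  shape_report([12, 7, 2, 0, -3, 11, -1], 0) -> 1  [called from main, line 44]
  mix_signals(1, 5) -> 8  [called from main, line 46]
Log origin:
  1 — main, line 43
  2 — shape_report, line 25
  3 — gauge_drift, line 2
  4 — gauge_drift, line 6
  5 — trim_outliers, line 10
  6 — trim_outliers, line 15
  7 — shape_report, line 28
  8 — grade_run, line 19
  9 — main, line 45
  10 — mix_signals, line 32
A correct fix: line 21: replace `width // width` with `width // limit`.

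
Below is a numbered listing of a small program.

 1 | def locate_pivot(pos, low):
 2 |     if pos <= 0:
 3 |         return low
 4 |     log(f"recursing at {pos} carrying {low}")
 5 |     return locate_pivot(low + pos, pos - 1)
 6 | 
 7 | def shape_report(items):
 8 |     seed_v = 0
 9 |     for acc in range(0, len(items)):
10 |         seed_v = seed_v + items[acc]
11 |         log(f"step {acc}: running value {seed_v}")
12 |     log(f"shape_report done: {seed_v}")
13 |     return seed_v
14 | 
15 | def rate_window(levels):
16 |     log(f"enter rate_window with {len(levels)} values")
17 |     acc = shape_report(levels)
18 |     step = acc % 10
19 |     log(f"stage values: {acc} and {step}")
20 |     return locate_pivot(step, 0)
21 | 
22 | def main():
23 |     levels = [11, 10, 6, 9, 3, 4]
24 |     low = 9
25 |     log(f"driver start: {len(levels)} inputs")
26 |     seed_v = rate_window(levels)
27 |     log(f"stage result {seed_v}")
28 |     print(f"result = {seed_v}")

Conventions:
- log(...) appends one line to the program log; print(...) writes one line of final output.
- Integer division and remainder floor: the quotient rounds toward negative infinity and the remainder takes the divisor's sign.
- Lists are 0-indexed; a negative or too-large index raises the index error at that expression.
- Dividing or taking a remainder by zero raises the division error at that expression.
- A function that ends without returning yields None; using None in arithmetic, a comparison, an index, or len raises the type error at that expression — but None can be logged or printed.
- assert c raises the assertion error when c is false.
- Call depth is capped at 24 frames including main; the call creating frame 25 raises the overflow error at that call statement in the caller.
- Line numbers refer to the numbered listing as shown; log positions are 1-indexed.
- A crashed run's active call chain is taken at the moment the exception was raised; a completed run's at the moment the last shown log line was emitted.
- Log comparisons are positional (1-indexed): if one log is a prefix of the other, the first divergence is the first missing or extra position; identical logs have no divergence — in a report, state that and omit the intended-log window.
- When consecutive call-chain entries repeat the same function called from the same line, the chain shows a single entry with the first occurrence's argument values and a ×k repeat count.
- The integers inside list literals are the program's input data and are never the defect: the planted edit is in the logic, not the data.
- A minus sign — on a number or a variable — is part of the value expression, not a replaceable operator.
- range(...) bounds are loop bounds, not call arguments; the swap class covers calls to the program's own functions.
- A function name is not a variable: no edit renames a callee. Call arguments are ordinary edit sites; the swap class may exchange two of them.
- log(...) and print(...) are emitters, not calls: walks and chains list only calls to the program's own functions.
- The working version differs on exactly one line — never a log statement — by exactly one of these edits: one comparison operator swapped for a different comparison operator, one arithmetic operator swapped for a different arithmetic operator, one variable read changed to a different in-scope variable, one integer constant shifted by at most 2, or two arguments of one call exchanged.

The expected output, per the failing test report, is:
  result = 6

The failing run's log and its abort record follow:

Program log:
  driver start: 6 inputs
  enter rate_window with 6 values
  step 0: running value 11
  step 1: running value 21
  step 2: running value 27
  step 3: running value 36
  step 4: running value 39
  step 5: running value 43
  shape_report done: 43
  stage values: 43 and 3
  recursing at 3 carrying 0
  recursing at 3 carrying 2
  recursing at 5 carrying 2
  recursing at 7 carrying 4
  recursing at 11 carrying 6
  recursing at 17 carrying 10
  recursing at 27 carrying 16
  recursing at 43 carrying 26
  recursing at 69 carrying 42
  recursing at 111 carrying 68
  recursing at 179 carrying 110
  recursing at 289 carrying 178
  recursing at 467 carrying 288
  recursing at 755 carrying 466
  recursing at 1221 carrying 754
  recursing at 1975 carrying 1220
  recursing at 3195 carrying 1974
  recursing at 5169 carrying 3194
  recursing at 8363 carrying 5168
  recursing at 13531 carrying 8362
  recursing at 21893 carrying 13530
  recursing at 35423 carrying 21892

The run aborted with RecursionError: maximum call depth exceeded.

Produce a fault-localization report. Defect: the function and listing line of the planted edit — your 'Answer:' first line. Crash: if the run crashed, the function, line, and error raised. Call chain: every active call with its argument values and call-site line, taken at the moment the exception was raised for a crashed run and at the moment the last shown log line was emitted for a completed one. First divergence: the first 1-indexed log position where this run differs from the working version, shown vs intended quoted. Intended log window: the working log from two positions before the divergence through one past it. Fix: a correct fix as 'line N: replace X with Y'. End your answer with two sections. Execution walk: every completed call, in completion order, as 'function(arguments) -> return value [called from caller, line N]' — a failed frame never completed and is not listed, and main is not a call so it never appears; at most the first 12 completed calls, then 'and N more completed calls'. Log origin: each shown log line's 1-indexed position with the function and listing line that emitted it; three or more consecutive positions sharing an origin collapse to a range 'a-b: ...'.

Answer: the defect is in locate_pivot at line 5.
The tell: The log first diverges at position 12: the faulty run prints 'recursing at 3 carrying 2' where the working version prints 'recursing at 2 carrying 3'.
Crash: locate_pivot, line 5, RecursionError.
Call chain: main -> rate_window([11, 10, 6, 9, 3, 4]) (called at line 26) -> locate_pivot(3, 0) (called at line 20) -> locate_pivot(3, 2) (called at line 5) ×21.
First divergence: position 12 — the shown line 'recursing at 3 carrying 2' should read 'recursing at 2 carrying 3'.
Intended log window:
  10: stage values: 43 and 3
  11: recursing at 3 carrying 0
  12: recursing at 2 carrying 3
  13: recursing at 1 carrying 5
Execution walk:
  shape_report([11, 10, 6, 9, 3, 4]) -> 43  [called from rate_window, line 17]
Log line origins:
  1: from main, line 25
  2: from rate_window, line 16
  3-8: from shape_report, line 11
  9: from shape_report, line 12
  10: from rate_window, line 19
  11-32: from locate_pivot, line 4
A correct fix: line 5: replace `locate_pivot(low + pos, pos - 1)` with `locate_pivot(pos - 1, low + pos)`.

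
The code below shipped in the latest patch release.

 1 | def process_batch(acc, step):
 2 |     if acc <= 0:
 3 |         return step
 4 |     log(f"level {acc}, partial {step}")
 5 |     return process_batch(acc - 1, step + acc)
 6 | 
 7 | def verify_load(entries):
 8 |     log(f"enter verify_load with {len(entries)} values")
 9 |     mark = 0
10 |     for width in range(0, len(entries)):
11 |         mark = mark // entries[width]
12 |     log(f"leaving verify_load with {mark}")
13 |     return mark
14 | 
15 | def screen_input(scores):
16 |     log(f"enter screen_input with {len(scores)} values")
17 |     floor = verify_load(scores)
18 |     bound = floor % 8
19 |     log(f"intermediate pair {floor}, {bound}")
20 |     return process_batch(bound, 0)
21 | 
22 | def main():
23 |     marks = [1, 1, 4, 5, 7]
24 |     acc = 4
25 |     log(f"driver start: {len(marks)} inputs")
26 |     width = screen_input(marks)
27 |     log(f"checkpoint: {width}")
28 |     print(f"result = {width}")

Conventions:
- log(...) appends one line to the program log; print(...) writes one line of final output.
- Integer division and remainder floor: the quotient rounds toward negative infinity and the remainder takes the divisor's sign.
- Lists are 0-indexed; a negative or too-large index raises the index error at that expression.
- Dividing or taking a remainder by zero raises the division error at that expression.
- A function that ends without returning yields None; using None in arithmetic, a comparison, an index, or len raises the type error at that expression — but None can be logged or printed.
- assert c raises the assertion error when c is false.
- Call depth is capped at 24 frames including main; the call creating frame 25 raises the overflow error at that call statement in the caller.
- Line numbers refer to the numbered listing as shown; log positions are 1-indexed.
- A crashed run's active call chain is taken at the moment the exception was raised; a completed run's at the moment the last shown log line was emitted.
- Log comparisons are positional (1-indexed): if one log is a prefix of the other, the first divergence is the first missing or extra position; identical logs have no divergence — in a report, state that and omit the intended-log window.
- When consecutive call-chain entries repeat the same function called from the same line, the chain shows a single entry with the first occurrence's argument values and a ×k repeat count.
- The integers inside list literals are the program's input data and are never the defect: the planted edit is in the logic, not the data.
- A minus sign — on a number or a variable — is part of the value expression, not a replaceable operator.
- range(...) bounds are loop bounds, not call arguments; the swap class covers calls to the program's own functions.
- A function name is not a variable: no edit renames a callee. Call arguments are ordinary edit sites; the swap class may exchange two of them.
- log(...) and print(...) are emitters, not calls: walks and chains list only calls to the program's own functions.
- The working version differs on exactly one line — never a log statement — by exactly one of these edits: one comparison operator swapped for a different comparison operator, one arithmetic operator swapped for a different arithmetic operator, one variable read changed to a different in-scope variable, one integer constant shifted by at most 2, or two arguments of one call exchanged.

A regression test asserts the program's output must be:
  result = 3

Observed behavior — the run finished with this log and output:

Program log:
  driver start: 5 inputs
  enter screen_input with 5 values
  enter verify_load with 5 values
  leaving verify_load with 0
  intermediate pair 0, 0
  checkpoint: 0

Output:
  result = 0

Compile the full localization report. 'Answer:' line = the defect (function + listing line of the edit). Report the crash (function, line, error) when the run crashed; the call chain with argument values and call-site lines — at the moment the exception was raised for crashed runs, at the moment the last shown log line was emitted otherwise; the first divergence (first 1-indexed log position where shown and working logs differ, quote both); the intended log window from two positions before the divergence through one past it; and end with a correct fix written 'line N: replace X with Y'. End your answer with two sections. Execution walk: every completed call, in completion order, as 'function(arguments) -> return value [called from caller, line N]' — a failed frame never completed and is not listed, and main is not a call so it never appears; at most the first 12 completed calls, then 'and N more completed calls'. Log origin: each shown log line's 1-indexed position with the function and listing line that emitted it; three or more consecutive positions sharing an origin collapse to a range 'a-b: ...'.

Answer: the defect is in verify_load at line 11.
Key fact: The log first diverges at position 4: the faulty run prints 'leaving verify_load with 0' where the working version prints 'leaving verify_load with 18'.
Call chain: main.
First divergence: position 4 — the shown line 'leaving verify_load with 0' should read 'leaving verify_load with 18'.
Intended log window:
  2: enter screen_input with 5 values
  3: enter verify_load with 5 values
  4: leaving verify_load with 18
  5: intermediate pair 18, 2
Execution walk:
  verify_load([1, 1, 4, 5, 7]) -> 0  [called from screen_input, line 17]
  process_batch(0, 0) -> 0  [called from screen_input, line 20]
  screen_input([1, 1, 4, 5, 7]) -> 0  [called from main, line 26]
Log origin:
  1 — main, line 25
  2 — screen_input, line 16
  3 — verify_load, line 8
  4 — verify_load, line 12
  5 — screen_input, line 19
  6 — main, line 27
A correct fix: line 11: replace `//` with `+`.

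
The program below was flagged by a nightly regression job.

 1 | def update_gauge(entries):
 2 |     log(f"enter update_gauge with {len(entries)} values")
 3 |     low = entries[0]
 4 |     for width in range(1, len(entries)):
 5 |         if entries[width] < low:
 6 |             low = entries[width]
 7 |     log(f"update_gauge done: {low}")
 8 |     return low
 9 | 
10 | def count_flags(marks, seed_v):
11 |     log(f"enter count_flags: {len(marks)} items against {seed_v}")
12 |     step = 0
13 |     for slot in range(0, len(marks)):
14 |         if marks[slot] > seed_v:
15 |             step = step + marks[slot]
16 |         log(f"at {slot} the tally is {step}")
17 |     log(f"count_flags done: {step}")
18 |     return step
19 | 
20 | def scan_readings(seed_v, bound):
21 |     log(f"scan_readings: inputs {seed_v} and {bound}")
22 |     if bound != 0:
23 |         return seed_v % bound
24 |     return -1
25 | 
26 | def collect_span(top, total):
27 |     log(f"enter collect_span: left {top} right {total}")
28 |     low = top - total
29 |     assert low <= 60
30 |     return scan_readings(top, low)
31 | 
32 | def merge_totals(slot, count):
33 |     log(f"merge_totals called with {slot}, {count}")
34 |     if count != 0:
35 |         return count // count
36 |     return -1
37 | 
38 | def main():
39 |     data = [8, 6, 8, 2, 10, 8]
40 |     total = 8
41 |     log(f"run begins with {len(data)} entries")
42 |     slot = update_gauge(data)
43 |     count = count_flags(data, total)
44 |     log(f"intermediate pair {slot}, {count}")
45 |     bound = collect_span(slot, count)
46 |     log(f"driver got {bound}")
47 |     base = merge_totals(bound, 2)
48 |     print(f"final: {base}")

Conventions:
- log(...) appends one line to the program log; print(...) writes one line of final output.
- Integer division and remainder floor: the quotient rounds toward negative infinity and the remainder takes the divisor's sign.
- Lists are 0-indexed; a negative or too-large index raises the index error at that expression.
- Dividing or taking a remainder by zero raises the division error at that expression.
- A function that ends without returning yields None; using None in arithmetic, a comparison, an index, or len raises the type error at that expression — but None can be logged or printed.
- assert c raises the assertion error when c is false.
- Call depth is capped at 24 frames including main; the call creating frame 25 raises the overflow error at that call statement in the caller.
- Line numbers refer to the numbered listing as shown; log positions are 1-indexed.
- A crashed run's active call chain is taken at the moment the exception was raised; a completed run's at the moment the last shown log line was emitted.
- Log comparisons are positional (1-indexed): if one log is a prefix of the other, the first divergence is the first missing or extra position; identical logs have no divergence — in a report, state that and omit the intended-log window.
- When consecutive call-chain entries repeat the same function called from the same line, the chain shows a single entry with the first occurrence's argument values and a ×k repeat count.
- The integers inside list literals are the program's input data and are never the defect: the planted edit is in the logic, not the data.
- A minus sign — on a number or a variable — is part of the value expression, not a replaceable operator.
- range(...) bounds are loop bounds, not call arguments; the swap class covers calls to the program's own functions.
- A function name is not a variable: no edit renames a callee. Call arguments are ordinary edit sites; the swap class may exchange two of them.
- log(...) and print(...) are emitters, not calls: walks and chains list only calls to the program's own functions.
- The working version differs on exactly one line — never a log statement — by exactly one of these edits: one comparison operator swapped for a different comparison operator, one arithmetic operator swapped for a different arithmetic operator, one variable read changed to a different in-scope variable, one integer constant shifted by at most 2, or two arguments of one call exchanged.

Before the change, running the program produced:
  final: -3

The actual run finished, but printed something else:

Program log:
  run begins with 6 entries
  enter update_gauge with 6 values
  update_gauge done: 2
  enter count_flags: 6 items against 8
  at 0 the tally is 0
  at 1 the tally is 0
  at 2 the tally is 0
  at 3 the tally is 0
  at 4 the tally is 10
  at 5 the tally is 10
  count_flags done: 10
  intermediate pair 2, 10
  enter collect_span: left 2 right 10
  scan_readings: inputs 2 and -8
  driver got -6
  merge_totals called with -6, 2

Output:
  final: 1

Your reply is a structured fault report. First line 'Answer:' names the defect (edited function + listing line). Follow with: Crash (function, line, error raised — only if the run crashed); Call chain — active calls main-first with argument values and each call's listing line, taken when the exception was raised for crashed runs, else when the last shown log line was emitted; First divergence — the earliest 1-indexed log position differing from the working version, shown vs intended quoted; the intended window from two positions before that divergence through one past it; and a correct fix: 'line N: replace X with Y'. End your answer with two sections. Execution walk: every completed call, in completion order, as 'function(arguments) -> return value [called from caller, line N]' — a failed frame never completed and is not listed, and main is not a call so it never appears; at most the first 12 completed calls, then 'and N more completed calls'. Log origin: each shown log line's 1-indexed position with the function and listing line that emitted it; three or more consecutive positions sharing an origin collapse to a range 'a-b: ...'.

Answer: the defect is in merge_totals at line 35.
Key fact: Log streams are identical — the defect surfaces only in the printed output.
Call chain: main -> merge_totals(-6, 2) (called at line 47).
First divergence: there is none — every log position agrees.
Execution walk:
  update_gauge([8, 6, 8, 2, 10, 8]) -> 2  [called from main, line 42]
  count_flags([8, 6, 8, 2, 10, 8], 8) -> 10  [called from main, line 43]
  scan_readings(2, -8) -> -6  [called from collect_span, line 30]
  collect_span(2, 10) -> -6  [called from main, line 45]
  merge_totals(-6, 2) -> 1  [called from main, line 47]
Log line origins:
  1: from main, line 41
  2: from update_gauge, line 2
  3: from update_gauge, line 7
  4: from count_flags, line 11
  5-10: from count_flags, line 16
  11: from count_flags, line 17
  12: from main, line 44
  13: from collect_span, line 27
  14: from scan_readings, line 21
  15: from main, line 46
  16: from merge_totals, line 33
A correct fix: line 35: replace `count // count` with `slot // count`.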